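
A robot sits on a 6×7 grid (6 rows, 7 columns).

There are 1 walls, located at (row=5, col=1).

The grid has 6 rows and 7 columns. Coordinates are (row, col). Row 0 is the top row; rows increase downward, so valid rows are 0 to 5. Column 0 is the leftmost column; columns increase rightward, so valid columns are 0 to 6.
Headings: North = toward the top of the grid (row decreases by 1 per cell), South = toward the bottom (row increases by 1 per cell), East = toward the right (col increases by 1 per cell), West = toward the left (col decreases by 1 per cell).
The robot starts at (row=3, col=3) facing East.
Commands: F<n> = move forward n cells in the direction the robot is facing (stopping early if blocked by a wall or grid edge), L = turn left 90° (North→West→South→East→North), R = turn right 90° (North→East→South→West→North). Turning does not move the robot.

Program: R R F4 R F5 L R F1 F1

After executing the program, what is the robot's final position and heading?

Answer: Final position: (row=0, col=0), facing North

Derivation:
Start: (row=3, col=3), facing East
  R: turn right, now facing South
  R: turn right, now facing West
  F4: move forward 3/4 (blocked), now at (row=3, col=0)
  R: turn right, now facing North
  F5: move forward 3/5 (blocked), now at (row=0, col=0)
  L: turn left, now facing West
  R: turn right, now facing North
  F1: move forward 0/1 (blocked), now at (row=0, col=0)
  F1: move forward 0/1 (blocked), now at (row=0, col=0)
Final: (row=0, col=0), facing North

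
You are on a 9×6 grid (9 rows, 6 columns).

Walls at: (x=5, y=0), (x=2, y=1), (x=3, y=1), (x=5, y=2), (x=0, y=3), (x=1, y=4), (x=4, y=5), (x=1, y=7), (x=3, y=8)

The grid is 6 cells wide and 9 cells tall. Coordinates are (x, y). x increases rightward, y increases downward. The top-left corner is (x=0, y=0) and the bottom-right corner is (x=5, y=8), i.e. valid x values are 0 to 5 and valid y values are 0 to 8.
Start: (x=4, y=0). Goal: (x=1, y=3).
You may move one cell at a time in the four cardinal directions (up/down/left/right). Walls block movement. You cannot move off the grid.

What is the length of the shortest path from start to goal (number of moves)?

Answer: Shortest path length: 6

Derivation:
BFS from (x=4, y=0) until reaching (x=1, y=3):
  Distance 0: (x=4, y=0)
  Distance 1: (x=3, y=0), (x=4, y=1)
  Distance 2: (x=2, y=0), (x=5, y=1), (x=4, y=2)
  Distance 3: (x=1, y=0), (x=3, y=2), (x=4, y=3)
  Distance 4: (x=0, y=0), (x=1, y=1), (x=2, y=2), (x=3, y=3), (x=5, y=3), (x=4, y=4)
  Distance 5: (x=0, y=1), (x=1, y=2), (x=2, y=3), (x=3, y=4), (x=5, y=4)
  Distance 6: (x=0, y=2), (x=1, y=3), (x=2, y=4), (x=3, y=5), (x=5, y=5)  <- goal reached here
One shortest path (6 moves): (x=4, y=0) -> (x=3, y=0) -> (x=2, y=0) -> (x=1, y=0) -> (x=1, y=1) -> (x=1, y=2) -> (x=1, y=3)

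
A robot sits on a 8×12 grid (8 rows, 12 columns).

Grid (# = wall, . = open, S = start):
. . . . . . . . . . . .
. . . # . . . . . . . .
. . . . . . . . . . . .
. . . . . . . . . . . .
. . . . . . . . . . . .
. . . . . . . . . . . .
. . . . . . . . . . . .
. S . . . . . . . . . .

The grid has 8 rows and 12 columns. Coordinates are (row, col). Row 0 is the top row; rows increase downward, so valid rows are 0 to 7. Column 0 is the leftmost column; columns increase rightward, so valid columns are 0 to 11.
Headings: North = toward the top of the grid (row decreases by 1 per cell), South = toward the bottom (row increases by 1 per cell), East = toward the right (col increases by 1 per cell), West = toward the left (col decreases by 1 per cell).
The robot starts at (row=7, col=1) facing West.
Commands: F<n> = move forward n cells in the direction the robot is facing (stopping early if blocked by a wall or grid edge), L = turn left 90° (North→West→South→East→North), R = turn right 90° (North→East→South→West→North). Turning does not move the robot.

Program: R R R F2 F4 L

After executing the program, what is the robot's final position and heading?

Answer: Final position: (row=7, col=1), facing East

Derivation:
Start: (row=7, col=1), facing West
  R: turn right, now facing North
  R: turn right, now facing East
  R: turn right, now facing South
  F2: move forward 0/2 (blocked), now at (row=7, col=1)
  F4: move forward 0/4 (blocked), now at (row=7, col=1)
  L: turn left, now facing East
Final: (row=7, col=1), facing East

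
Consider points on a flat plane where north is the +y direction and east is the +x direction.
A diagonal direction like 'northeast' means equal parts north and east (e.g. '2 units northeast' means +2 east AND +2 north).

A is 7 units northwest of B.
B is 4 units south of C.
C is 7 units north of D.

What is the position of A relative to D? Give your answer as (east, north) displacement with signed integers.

Answer: A is at (east=-7, north=10) relative to D.

Derivation:
Place D at the origin (east=0, north=0).
  C is 7 units north of D: delta (east=+0, north=+7); C at (east=0, north=7).
  B is 4 units south of C: delta (east=+0, north=-4); B at (east=0, north=3).
  A is 7 units northwest of B: delta (east=-7, north=+7); A at (east=-7, north=10).
Therefore A relative to D: (east=-7, north=10).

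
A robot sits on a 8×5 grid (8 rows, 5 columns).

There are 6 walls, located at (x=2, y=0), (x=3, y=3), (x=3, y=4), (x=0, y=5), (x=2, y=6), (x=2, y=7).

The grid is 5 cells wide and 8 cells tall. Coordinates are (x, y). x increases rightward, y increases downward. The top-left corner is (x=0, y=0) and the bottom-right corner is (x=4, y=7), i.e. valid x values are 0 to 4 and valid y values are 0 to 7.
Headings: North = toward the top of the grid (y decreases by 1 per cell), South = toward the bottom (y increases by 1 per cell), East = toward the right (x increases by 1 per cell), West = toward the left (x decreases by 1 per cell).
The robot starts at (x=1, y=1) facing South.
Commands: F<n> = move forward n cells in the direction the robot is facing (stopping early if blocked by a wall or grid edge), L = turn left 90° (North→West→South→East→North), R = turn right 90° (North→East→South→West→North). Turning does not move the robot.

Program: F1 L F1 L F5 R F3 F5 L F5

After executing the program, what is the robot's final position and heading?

Answer: Final position: (x=4, y=0), facing North

Derivation:
Start: (x=1, y=1), facing South
  F1: move forward 1, now at (x=1, y=2)
  L: turn left, now facing East
  F1: move forward 1, now at (x=2, y=2)
  L: turn left, now facing North
  F5: move forward 1/5 (blocked), now at (x=2, y=1)
  R: turn right, now facing East
  F3: move forward 2/3 (blocked), now at (x=4, y=1)
  F5: move forward 0/5 (blocked), now at (x=4, y=1)
  L: turn left, now facing North
  F5: move forward 1/5 (blocked), now at (x=4, y=0)
Final: (x=4, y=0), facing North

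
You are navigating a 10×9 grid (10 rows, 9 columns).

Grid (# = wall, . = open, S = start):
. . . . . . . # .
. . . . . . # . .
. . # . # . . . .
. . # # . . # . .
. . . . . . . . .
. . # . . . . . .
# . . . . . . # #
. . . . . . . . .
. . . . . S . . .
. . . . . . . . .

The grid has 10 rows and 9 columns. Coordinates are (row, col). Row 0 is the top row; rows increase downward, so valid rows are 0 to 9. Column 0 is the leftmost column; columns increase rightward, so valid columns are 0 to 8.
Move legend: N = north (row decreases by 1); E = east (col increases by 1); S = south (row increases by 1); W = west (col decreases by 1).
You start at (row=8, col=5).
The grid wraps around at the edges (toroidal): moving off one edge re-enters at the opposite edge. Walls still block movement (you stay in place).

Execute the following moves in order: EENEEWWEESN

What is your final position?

Start: (row=8, col=5)
  E (east): (row=8, col=5) -> (row=8, col=6)
  E (east): (row=8, col=6) -> (row=8, col=7)
  N (north): (row=8, col=7) -> (row=7, col=7)
  E (east): (row=7, col=7) -> (row=7, col=8)
  E (east): (row=7, col=8) -> (row=7, col=0)
  W (west): (row=7, col=0) -> (row=7, col=8)
  W (west): (row=7, col=8) -> (row=7, col=7)
  E (east): (row=7, col=7) -> (row=7, col=8)
  E (east): (row=7, col=8) -> (row=7, col=0)
  S (south): (row=7, col=0) -> (row=8, col=0)
  N (north): (row=8, col=0) -> (row=7, col=0)
Final: (row=7, col=0)

Answer: Final position: (row=7, col=0)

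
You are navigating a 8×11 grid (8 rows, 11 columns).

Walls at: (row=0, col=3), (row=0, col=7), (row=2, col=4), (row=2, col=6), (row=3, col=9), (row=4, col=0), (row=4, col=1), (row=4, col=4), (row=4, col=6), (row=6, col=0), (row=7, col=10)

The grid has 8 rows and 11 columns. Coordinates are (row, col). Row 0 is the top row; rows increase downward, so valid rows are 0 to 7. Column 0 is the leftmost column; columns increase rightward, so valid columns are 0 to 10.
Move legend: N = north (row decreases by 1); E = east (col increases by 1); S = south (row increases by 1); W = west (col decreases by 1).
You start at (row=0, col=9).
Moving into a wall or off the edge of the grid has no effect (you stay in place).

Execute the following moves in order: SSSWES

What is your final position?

Answer: Final position: (row=2, col=9)

Derivation:
Start: (row=0, col=9)
  S (south): (row=0, col=9) -> (row=1, col=9)
  S (south): (row=1, col=9) -> (row=2, col=9)
  S (south): blocked, stay at (row=2, col=9)
  W (west): (row=2, col=9) -> (row=2, col=8)
  E (east): (row=2, col=8) -> (row=2, col=9)
  S (south): blocked, stay at (row=2, col=9)
Final: (row=2, col=9)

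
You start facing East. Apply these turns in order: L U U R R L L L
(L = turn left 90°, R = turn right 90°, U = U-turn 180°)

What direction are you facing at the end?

Start: East
  L (left (90° counter-clockwise)) -> North
  U (U-turn (180°)) -> South
  U (U-turn (180°)) -> North
  R (right (90° clockwise)) -> East
  R (right (90° clockwise)) -> South
  L (left (90° counter-clockwise)) -> East
  L (left (90° counter-clockwise)) -> North
  L (left (90° counter-clockwise)) -> West
Final: West

Answer: Final heading: West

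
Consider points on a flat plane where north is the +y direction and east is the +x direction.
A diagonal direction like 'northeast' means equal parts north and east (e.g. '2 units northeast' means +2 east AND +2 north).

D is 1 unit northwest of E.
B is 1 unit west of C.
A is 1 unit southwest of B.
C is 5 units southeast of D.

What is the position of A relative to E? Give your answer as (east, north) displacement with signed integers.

Answer: A is at (east=2, north=-5) relative to E.

Derivation:
Place E at the origin (east=0, north=0).
  D is 1 unit northwest of E: delta (east=-1, north=+1); D at (east=-1, north=1).
  C is 5 units southeast of D: delta (east=+5, north=-5); C at (east=4, north=-4).
  B is 1 unit west of C: delta (east=-1, north=+0); B at (east=3, north=-4).
  A is 1 unit southwest of B: delta (east=-1, north=-1); A at (east=2, north=-5).
Therefore A relative to E: (east=2, north=-5).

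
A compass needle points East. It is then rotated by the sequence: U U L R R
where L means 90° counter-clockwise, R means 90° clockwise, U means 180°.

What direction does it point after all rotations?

Answer: Final heading: South

Derivation:
Start: East
  U (U-turn (180°)) -> West
  U (U-turn (180°)) -> East
  L (left (90° counter-clockwise)) -> North
  R (right (90° clockwise)) -> East
  R (right (90° clockwise)) -> South
Final: South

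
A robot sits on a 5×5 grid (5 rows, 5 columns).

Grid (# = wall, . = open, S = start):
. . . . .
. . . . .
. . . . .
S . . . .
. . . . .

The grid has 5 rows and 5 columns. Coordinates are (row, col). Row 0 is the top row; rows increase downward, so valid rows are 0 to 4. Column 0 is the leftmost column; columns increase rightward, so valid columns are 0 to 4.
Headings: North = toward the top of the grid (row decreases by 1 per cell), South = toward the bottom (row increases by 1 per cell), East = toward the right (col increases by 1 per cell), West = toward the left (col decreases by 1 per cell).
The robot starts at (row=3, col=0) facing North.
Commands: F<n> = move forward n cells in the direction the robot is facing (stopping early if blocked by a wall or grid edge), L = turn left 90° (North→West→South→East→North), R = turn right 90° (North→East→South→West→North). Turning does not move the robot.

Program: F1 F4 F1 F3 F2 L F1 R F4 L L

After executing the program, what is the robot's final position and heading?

Start: (row=3, col=0), facing North
  F1: move forward 1, now at (row=2, col=0)
  F4: move forward 2/4 (blocked), now at (row=0, col=0)
  F1: move forward 0/1 (blocked), now at (row=0, col=0)
  F3: move forward 0/3 (blocked), now at (row=0, col=0)
  F2: move forward 0/2 (blocked), now at (row=0, col=0)
  L: turn left, now facing West
  F1: move forward 0/1 (blocked), now at (row=0, col=0)
  R: turn right, now facing North
  F4: move forward 0/4 (blocked), now at (row=0, col=0)
  L: turn left, now facing West
  L: turn left, now facing South
Final: (row=0, col=0), facing South

Answer: Final position: (row=0, col=0), facing South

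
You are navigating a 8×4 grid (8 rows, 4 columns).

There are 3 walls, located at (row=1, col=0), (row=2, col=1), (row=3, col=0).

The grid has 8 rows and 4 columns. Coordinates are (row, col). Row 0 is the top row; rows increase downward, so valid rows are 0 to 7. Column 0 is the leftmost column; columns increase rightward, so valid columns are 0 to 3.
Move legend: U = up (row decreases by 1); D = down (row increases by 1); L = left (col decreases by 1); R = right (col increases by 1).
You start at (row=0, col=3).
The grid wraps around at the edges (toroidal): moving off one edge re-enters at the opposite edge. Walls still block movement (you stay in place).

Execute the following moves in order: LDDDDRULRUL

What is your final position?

Start: (row=0, col=3)
  L (left): (row=0, col=3) -> (row=0, col=2)
  D (down): (row=0, col=2) -> (row=1, col=2)
  D (down): (row=1, col=2) -> (row=2, col=2)
  D (down): (row=2, col=2) -> (row=3, col=2)
  D (down): (row=3, col=2) -> (row=4, col=2)
  R (right): (row=4, col=2) -> (row=4, col=3)
  U (up): (row=4, col=3) -> (row=3, col=3)
  L (left): (row=3, col=3) -> (row=3, col=2)
  R (right): (row=3, col=2) -> (row=3, col=3)
  U (up): (row=3, col=3) -> (row=2, col=3)
  L (left): (row=2, col=3) -> (row=2, col=2)
Final: (row=2, col=2)

Answer: Final position: (row=2, col=2)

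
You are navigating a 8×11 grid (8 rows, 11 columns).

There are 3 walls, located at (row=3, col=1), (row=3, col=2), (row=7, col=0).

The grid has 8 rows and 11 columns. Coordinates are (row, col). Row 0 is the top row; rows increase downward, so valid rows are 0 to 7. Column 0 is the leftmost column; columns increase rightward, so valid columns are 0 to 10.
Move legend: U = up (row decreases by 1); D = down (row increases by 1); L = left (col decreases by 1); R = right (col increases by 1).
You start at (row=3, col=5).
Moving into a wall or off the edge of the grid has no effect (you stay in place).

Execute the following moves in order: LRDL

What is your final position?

Start: (row=3, col=5)
  L (left): (row=3, col=5) -> (row=3, col=4)
  R (right): (row=3, col=4) -> (row=3, col=5)
  D (down): (row=3, col=5) -> (row=4, col=5)
  L (left): (row=4, col=5) -> (row=4, col=4)
Final: (row=4, col=4)

Answer: Final position: (row=4, col=4)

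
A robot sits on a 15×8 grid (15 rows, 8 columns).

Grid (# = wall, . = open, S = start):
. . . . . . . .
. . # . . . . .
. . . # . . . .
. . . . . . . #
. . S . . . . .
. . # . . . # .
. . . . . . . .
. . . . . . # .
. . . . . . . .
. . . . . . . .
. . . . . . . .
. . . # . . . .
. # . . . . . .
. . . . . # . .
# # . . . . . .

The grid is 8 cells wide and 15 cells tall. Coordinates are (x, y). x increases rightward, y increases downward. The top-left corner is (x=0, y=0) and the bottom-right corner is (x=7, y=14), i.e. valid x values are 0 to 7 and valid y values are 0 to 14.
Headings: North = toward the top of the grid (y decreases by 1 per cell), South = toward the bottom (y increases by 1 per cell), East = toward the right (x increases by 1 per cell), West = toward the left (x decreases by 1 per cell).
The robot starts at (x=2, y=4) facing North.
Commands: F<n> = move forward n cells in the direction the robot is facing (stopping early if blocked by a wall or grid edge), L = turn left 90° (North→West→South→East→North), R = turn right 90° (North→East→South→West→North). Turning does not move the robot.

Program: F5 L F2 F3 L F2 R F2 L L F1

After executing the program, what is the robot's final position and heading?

Start: (x=2, y=4), facing North
  F5: move forward 2/5 (blocked), now at (x=2, y=2)
  L: turn left, now facing West
  F2: move forward 2, now at (x=0, y=2)
  F3: move forward 0/3 (blocked), now at (x=0, y=2)
  L: turn left, now facing South
  F2: move forward 2, now at (x=0, y=4)
  R: turn right, now facing West
  F2: move forward 0/2 (blocked), now at (x=0, y=4)
  L: turn left, now facing South
  L: turn left, now facing East
  F1: move forward 1, now at (x=1, y=4)
Final: (x=1, y=4), facing East

Answer: Final position: (x=1, y=4), facing East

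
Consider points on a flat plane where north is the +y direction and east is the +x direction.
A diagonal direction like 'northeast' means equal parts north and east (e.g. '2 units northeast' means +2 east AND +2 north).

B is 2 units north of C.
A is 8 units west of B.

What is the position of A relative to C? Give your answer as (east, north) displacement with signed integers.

Place C at the origin (east=0, north=0).
  B is 2 units north of C: delta (east=+0, north=+2); B at (east=0, north=2).
  A is 8 units west of B: delta (east=-8, north=+0); A at (east=-8, north=2).
Therefore A relative to C: (east=-8, north=2).

Answer: A is at (east=-8, north=2) relative to C.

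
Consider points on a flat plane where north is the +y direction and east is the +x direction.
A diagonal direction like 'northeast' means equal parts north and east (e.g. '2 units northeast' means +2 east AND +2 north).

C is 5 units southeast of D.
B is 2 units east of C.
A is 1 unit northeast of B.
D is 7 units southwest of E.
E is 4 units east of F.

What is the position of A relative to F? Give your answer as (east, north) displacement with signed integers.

Place F at the origin (east=0, north=0).
  E is 4 units east of F: delta (east=+4, north=+0); E at (east=4, north=0).
  D is 7 units southwest of E: delta (east=-7, north=-7); D at (east=-3, north=-7).
  C is 5 units southeast of D: delta (east=+5, north=-5); C at (east=2, north=-12).
  B is 2 units east of C: delta (east=+2, north=+0); B at (east=4, north=-12).
  A is 1 unit northeast of B: delta (east=+1, north=+1); A at (east=5, north=-11).
Therefore A relative to F: (east=5, north=-11).

Answer: A is at (east=5, north=-11) relative to F.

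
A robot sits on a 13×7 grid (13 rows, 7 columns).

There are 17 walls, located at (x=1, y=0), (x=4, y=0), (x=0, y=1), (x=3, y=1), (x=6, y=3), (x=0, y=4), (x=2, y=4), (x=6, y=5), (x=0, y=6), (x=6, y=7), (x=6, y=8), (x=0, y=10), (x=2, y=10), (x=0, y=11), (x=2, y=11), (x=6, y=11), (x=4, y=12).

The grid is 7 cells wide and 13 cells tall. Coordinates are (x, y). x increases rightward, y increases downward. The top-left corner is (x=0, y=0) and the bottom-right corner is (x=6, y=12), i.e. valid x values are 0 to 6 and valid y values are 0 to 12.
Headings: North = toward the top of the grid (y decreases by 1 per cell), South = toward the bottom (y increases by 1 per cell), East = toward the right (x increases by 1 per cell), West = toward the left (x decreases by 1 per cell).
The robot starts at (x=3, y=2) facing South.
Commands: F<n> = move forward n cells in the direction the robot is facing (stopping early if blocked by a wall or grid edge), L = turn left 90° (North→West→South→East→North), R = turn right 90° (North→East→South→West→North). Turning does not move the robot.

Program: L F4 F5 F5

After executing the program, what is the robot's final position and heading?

Start: (x=3, y=2), facing South
  L: turn left, now facing East
  F4: move forward 3/4 (blocked), now at (x=6, y=2)
  F5: move forward 0/5 (blocked), now at (x=6, y=2)
  F5: move forward 0/5 (blocked), now at (x=6, y=2)
Final: (x=6, y=2), facing East

Answer: Final position: (x=6, y=2), facing East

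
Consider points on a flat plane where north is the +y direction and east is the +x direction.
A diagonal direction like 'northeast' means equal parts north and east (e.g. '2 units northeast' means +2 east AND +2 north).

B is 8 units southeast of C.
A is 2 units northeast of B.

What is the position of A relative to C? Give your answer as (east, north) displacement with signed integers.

Answer: A is at (east=10, north=-6) relative to C.

Derivation:
Place C at the origin (east=0, north=0).
  B is 8 units southeast of C: delta (east=+8, north=-8); B at (east=8, north=-8).
  A is 2 units northeast of B: delta (east=+2, north=+2); A at (east=10, north=-6).
Therefore A relative to C: (east=10, north=-6).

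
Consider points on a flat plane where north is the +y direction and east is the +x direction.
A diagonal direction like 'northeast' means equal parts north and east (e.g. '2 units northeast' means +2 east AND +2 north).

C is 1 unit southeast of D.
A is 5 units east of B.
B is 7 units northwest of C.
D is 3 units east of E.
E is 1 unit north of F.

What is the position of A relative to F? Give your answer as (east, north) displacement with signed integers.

Place F at the origin (east=0, north=0).
  E is 1 unit north of F: delta (east=+0, north=+1); E at (east=0, north=1).
  D is 3 units east of E: delta (east=+3, north=+0); D at (east=3, north=1).
  C is 1 unit southeast of D: delta (east=+1, north=-1); C at (east=4, north=0).
  B is 7 units northwest of C: delta (east=-7, north=+7); B at (east=-3, north=7).
  A is 5 units east of B: delta (east=+5, north=+0); A at (east=2, north=7).
Therefore A relative to F: (east=2, north=7).

Answer: A is at (east=2, north=7) relative to F.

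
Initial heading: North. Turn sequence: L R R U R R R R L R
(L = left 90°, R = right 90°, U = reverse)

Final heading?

Answer: Final heading: West

Derivation:
Start: North
  L (left (90° counter-clockwise)) -> West
  R (right (90° clockwise)) -> North
  R (right (90° clockwise)) -> East
  U (U-turn (180°)) -> West
  R (right (90° clockwise)) -> North
  R (right (90° clockwise)) -> East
  R (right (90° clockwise)) -> South
  R (right (90° clockwise)) -> West
  L (left (90° counter-clockwise)) -> South
  R (right (90° clockwise)) -> West
Final: West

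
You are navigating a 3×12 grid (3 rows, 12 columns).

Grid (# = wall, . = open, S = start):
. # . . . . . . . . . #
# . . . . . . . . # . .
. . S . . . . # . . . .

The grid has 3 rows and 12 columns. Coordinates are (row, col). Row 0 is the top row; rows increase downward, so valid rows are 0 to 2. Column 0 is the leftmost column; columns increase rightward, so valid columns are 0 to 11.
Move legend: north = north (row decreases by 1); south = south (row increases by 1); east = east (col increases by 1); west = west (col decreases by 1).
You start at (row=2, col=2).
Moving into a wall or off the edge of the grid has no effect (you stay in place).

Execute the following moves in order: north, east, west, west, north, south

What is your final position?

Answer: Final position: (row=2, col=1)

Derivation:
Start: (row=2, col=2)
  north (north): (row=2, col=2) -> (row=1, col=2)
  east (east): (row=1, col=2) -> (row=1, col=3)
  west (west): (row=1, col=3) -> (row=1, col=2)
  west (west): (row=1, col=2) -> (row=1, col=1)
  north (north): blocked, stay at (row=1, col=1)
  south (south): (row=1, col=1) -> (row=2, col=1)
Final: (row=2, col=1)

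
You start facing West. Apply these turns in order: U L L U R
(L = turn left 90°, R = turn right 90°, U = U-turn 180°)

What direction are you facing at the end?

Start: West
  U (U-turn (180°)) -> East
  L (left (90° counter-clockwise)) -> North
  L (left (90° counter-clockwise)) -> West
  U (U-turn (180°)) -> East
  R (right (90° clockwise)) -> South
Final: South

Answer: Final heading: South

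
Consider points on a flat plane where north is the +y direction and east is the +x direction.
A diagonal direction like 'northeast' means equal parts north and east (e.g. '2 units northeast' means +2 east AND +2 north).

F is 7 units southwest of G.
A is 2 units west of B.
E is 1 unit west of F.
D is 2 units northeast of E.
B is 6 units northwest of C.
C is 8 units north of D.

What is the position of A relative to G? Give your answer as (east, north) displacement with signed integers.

Place G at the origin (east=0, north=0).
  F is 7 units southwest of G: delta (east=-7, north=-7); F at (east=-7, north=-7).
  E is 1 unit west of F: delta (east=-1, north=+0); E at (east=-8, north=-7).
  D is 2 units northeast of E: delta (east=+2, north=+2); D at (east=-6, north=-5).
  C is 8 units north of D: delta (east=+0, north=+8); C at (east=-6, north=3).
  B is 6 units northwest of C: delta (east=-6, north=+6); B at (east=-12, north=9).
  A is 2 units west of B: delta (east=-2, north=+0); A at (east=-14, north=9).
Therefore A relative to G: (east=-14, north=9).

Answer: A is at (east=-14, north=9) relative to G.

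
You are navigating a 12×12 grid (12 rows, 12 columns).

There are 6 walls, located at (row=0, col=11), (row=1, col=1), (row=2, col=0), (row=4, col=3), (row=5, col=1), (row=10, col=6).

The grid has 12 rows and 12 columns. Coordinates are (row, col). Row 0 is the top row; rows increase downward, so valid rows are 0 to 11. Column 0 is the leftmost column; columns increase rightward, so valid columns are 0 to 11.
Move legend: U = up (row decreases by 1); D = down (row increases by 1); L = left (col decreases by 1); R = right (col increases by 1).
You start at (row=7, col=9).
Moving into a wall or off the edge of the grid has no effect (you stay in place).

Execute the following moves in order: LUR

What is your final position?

Answer: Final position: (row=6, col=9)

Derivation:
Start: (row=7, col=9)
  L (left): (row=7, col=9) -> (row=7, col=8)
  U (up): (row=7, col=8) -> (row=6, col=8)
  R (right): (row=6, col=8) -> (row=6, col=9)
Final: (row=6, col=9)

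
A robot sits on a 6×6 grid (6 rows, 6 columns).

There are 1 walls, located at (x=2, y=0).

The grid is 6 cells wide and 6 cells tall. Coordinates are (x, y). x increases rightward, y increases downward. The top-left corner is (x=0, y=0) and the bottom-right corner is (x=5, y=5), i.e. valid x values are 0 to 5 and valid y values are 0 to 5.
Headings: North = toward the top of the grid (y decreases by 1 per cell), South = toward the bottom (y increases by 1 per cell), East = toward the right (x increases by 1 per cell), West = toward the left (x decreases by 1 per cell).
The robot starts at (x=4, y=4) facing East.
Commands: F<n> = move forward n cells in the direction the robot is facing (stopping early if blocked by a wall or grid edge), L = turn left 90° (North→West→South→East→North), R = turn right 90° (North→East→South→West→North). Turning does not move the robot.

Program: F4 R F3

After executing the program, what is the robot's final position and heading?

Answer: Final position: (x=5, y=5), facing South

Derivation:
Start: (x=4, y=4), facing East
  F4: move forward 1/4 (blocked), now at (x=5, y=4)
  R: turn right, now facing South
  F3: move forward 1/3 (blocked), now at (x=5, y=5)
Final: (x=5, y=5), facing South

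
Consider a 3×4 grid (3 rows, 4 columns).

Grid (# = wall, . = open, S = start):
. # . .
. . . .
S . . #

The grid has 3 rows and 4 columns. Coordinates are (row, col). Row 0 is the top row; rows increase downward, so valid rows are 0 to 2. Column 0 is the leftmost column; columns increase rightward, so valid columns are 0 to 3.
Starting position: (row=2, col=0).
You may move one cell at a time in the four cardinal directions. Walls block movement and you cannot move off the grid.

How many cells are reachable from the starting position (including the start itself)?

Answer: Reachable cells: 10

Derivation:
BFS flood-fill from (row=2, col=0):
  Distance 0: (row=2, col=0)
  Distance 1: (row=1, col=0), (row=2, col=1)
  Distance 2: (row=0, col=0), (row=1, col=1), (row=2, col=2)
  Distance 3: (row=1, col=2)
  Distance 4: (row=0, col=2), (row=1, col=3)
  Distance 5: (row=0, col=3)
Total reachable: 10 (grid has 10 open cells total)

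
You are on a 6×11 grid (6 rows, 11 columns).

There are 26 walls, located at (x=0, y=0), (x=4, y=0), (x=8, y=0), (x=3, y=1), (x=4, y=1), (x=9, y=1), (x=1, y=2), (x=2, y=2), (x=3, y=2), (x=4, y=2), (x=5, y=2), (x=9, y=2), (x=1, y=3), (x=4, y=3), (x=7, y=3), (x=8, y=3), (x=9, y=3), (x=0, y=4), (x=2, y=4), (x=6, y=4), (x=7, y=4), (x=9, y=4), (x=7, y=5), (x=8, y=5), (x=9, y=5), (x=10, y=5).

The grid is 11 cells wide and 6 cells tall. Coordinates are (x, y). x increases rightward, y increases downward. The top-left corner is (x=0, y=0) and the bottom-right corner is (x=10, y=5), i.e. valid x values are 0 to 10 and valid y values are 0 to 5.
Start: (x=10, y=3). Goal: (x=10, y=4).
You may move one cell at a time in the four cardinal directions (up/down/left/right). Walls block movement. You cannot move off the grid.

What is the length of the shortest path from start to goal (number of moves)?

BFS from (x=10, y=3) until reaching (x=10, y=4):
  Distance 0: (x=10, y=3)
  Distance 1: (x=10, y=2), (x=10, y=4)  <- goal reached here
One shortest path (1 moves): (x=10, y=3) -> (x=10, y=4)

Answer: Shortest path length: 1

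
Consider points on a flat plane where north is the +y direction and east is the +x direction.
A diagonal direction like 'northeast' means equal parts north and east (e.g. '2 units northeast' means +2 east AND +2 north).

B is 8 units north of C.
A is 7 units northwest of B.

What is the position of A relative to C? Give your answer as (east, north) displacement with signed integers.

Place C at the origin (east=0, north=0).
  B is 8 units north of C: delta (east=+0, north=+8); B at (east=0, north=8).
  A is 7 units northwest of B: delta (east=-7, north=+7); A at (east=-7, north=15).
Therefore A relative to C: (east=-7, north=15).

Answer: A is at (east=-7, north=15) relative to C.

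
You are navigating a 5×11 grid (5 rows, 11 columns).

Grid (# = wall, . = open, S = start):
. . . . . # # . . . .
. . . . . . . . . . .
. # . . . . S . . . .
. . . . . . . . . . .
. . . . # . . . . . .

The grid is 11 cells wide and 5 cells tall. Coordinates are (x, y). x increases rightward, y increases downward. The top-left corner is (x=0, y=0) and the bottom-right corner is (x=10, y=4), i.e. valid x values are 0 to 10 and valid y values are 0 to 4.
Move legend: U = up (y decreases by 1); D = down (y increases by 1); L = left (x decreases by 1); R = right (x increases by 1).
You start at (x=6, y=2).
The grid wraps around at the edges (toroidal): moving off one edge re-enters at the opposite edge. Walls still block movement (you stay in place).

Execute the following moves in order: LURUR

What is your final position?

Start: (x=6, y=2)
  L (left): (x=6, y=2) -> (x=5, y=2)
  U (up): (x=5, y=2) -> (x=5, y=1)
  R (right): (x=5, y=1) -> (x=6, y=1)
  U (up): blocked, stay at (x=6, y=1)
  R (right): (x=6, y=1) -> (x=7, y=1)
Final: (x=7, y=1)

Answer: Final position: (x=7, y=1)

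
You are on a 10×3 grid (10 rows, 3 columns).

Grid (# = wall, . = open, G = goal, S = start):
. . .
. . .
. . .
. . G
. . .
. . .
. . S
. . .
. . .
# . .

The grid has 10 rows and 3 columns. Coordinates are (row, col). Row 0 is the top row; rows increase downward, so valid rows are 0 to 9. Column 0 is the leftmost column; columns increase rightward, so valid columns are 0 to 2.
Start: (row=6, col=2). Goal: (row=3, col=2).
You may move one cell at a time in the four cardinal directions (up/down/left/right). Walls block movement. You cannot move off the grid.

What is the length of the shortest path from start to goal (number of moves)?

Answer: Shortest path length: 3

Derivation:
BFS from (row=6, col=2) until reaching (row=3, col=2):
  Distance 0: (row=6, col=2)
  Distance 1: (row=5, col=2), (row=6, col=1), (row=7, col=2)
  Distance 2: (row=4, col=2), (row=5, col=1), (row=6, col=0), (row=7, col=1), (row=8, col=2)
  Distance 3: (row=3, col=2), (row=4, col=1), (row=5, col=0), (row=7, col=0), (row=8, col=1), (row=9, col=2)  <- goal reached here
One shortest path (3 moves): (row=6, col=2) -> (row=5, col=2) -> (row=4, col=2) -> (row=3, col=2)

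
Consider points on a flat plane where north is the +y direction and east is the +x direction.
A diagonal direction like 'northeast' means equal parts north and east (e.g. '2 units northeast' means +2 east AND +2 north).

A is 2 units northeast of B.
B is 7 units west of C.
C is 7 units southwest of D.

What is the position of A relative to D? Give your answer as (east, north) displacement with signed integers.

Place D at the origin (east=0, north=0).
  C is 7 units southwest of D: delta (east=-7, north=-7); C at (east=-7, north=-7).
  B is 7 units west of C: delta (east=-7, north=+0); B at (east=-14, north=-7).
  A is 2 units northeast of B: delta (east=+2, north=+2); A at (east=-12, north=-5).
Therefore A relative to D: (east=-12, north=-5).

Answer: A is at (east=-12, north=-5) relative to D.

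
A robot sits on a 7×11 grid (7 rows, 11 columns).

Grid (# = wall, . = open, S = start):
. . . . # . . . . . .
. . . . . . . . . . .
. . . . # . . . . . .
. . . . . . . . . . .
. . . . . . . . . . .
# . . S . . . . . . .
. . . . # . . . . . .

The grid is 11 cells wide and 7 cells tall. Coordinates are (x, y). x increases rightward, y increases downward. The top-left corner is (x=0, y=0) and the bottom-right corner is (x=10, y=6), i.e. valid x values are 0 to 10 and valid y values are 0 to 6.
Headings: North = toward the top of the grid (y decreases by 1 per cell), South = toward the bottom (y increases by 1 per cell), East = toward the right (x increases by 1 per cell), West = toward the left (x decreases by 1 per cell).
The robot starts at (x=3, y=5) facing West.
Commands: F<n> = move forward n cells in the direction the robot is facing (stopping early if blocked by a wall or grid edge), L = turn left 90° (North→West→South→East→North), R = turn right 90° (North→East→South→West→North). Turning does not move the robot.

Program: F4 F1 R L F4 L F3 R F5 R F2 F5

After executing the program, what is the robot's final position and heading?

Answer: Final position: (x=0, y=6), facing North

Derivation:
Start: (x=3, y=5), facing West
  F4: move forward 2/4 (blocked), now at (x=1, y=5)
  F1: move forward 0/1 (blocked), now at (x=1, y=5)
  R: turn right, now facing North
  L: turn left, now facing West
  F4: move forward 0/4 (blocked), now at (x=1, y=5)
  L: turn left, now facing South
  F3: move forward 1/3 (blocked), now at (x=1, y=6)
  R: turn right, now facing West
  F5: move forward 1/5 (blocked), now at (x=0, y=6)
  R: turn right, now facing North
  F2: move forward 0/2 (blocked), now at (x=0, y=6)
  F5: move forward 0/5 (blocked), now at (x=0, y=6)
Final: (x=0, y=6), facing North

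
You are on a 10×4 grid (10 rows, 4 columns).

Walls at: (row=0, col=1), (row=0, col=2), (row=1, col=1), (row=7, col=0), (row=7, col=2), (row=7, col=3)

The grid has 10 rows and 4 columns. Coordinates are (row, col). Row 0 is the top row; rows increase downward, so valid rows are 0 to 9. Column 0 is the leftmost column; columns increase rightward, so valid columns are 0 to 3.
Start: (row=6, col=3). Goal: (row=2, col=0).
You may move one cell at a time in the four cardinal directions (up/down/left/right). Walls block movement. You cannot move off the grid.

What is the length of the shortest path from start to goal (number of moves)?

BFS from (row=6, col=3) until reaching (row=2, col=0):
  Distance 0: (row=6, col=3)
  Distance 1: (row=5, col=3), (row=6, col=2)
  Distance 2: (row=4, col=3), (row=5, col=2), (row=6, col=1)
  Distance 3: (row=3, col=3), (row=4, col=2), (row=5, col=1), (row=6, col=0), (row=7, col=1)
  Distance 4: (row=2, col=3), (row=3, col=2), (row=4, col=1), (row=5, col=0), (row=8, col=1)
  Distance 5: (row=1, col=3), (row=2, col=2), (row=3, col=1), (row=4, col=0), (row=8, col=0), (row=8, col=2), (row=9, col=1)
  Distance 6: (row=0, col=3), (row=1, col=2), (row=2, col=1), (row=3, col=0), (row=8, col=3), (row=9, col=0), (row=9, col=2)
  Distance 7: (row=2, col=0), (row=9, col=3)  <- goal reached here
One shortest path (7 moves): (row=6, col=3) -> (row=6, col=2) -> (row=6, col=1) -> (row=6, col=0) -> (row=5, col=0) -> (row=4, col=0) -> (row=3, col=0) -> (row=2, col=0)

Answer: Shortest path length: 7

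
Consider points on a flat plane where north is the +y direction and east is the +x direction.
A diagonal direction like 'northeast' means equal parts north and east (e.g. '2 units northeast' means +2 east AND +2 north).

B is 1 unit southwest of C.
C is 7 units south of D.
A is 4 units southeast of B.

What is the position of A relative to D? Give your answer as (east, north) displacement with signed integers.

Answer: A is at (east=3, north=-12) relative to D.

Derivation:
Place D at the origin (east=0, north=0).
  C is 7 units south of D: delta (east=+0, north=-7); C at (east=0, north=-7).
  B is 1 unit southwest of C: delta (east=-1, north=-1); B at (east=-1, north=-8).
  A is 4 units southeast of B: delta (east=+4, north=-4); A at (east=3, north=-12).
Therefore A relative to D: (east=3, north=-12).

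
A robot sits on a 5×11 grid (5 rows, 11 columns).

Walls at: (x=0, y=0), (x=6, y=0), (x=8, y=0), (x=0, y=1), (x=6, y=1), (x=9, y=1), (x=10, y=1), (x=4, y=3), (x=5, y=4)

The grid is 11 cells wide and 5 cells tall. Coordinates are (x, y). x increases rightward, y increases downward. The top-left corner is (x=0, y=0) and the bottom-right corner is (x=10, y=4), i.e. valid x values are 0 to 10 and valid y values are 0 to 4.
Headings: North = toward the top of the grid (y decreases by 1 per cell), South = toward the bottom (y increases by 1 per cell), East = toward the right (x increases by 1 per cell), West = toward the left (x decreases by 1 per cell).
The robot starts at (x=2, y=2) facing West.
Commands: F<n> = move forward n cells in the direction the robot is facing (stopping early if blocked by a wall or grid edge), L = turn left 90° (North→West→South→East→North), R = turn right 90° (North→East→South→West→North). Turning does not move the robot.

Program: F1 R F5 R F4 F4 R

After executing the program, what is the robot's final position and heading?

Answer: Final position: (x=5, y=0), facing South

Derivation:
Start: (x=2, y=2), facing West
  F1: move forward 1, now at (x=1, y=2)
  R: turn right, now facing North
  F5: move forward 2/5 (blocked), now at (x=1, y=0)
  R: turn right, now facing East
  F4: move forward 4, now at (x=5, y=0)
  F4: move forward 0/4 (blocked), now at (x=5, y=0)
  R: turn right, now facing South
Final: (x=5, y=0), facing South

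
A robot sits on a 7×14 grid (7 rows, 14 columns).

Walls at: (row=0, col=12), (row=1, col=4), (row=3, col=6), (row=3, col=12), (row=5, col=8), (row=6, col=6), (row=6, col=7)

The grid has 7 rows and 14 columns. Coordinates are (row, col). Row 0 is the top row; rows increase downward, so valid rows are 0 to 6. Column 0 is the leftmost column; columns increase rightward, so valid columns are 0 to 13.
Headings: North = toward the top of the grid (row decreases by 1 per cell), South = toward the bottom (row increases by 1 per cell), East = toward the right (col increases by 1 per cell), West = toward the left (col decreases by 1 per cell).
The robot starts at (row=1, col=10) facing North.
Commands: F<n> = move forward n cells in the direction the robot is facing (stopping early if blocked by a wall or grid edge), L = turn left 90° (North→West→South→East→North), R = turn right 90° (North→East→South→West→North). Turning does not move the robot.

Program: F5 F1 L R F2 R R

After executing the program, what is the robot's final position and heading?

Start: (row=1, col=10), facing North
  F5: move forward 1/5 (blocked), now at (row=0, col=10)
  F1: move forward 0/1 (blocked), now at (row=0, col=10)
  L: turn left, now facing West
  R: turn right, now facing North
  F2: move forward 0/2 (blocked), now at (row=0, col=10)
  R: turn right, now facing East
  R: turn right, now facing South
Final: (row=0, col=10), facing South

Answer: Final position: (row=0, col=10), facing South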